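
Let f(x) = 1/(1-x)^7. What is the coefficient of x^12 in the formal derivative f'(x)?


Differentiate: d/dx [ 1/(1-x)^r ] = r / (1-x)^(r+1).
Here r = 7, so f'(x) = 7 / (1-x)^8.
The expansion of 1/(1-x)^(r+1) has coefficient of x^n equal to C(n+r, r).
So the coefficient of x^12 in f'(x) is
7 * C(19, 7) = 7 * 50388 = 352716

352716


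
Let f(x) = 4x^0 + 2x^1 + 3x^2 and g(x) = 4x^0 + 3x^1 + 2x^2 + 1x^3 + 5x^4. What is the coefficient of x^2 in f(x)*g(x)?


Cauchy product at x^2:
4*2 + 2*3 + 3*4
= 26

26


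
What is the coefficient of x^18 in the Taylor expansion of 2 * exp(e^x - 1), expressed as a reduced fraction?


exp(e^x - 1) = sum_{k>=0} Bell_k x^k / k!, where Bell_k is the k-th Bell number.
So the coefficient of x^18 is 2 * Bell_18 / 18!.
Computing: Bell_18 = 682076806159 and 18! = 6402373705728000, giving
2 * 682076806159/6402373705728000 = 97439543737/457312407552000.

97439543737/457312407552000


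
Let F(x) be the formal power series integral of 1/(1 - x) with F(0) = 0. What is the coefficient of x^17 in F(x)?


1/(1 - x) = sum_{k>=0} x^k. Integrating termwise and using F(0) = 0 gives
F(x) = sum_{k>=0} x^(k+1) / (k+1) = sum_{m>=1} x^m / m = -ln(1 - x).
So the coefficient of x^17 is 1/17 = 1/17.

1/17


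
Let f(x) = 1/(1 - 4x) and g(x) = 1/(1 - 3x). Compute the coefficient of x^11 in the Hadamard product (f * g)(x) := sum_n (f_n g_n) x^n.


f has coefficients f_k = 4^k and g has coefficients g_k = 3^k, so the Hadamard product has coefficient (f*g)_k = 4^k * 3^k = 12^k.
For k = 11: 12^11 = 743008370688.

743008370688


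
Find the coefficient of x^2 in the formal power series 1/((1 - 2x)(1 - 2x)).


By partial fractions or Cauchy convolution:
The coefficient equals sum_{k=0}^{2} 2^k * 2^(2-k).
= 12

12


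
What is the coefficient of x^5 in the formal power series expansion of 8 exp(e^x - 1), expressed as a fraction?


exp(e^x - 1) is the exponential generating function for the Bell numbers Bell_k: exp(e^x - 1) = sum_{k>=0} Bell_k x^k / k!.
So the coefficient of x^5 in 8 exp(e^x - 1) is 8 Bell_5 / 5!.
Computing: Bell_5 = 52 and 5! = 120, giving
8 * 52/120 = 52/15.

52/15


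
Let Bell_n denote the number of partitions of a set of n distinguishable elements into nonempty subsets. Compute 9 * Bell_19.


Bell_19 can be computed from the Bell triangle or from Dobinski's identity Bell_n = (1/e) * sum_{k>=0} k^n / k!.
Computing Bell_19 = 5832742205057.
Then 9 * 5832742205057 = 52494679845513.

52494679845513


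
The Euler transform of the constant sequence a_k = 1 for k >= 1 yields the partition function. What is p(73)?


The Euler transform converts the sequence a_k = 1 into the number of integer partitions.
Using the recurrence or dynamic programming:
p(73) = 6185689

6185689


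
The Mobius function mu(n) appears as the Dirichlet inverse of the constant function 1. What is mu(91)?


91 = 7 * 13 (all distinct primes).
mu(91) = (-1)^2 = 1

1


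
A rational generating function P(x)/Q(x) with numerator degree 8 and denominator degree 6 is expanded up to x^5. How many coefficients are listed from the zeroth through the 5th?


Expanding up to x^5 gives the coefficients for x^0, x^1, ..., x^5.
That is 5 + 1 = 6 coefficients in total.

6


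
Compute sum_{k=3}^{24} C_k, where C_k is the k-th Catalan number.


C_3 through C_24: 5, 14, 42, 132, 429, 1430, 4862, 16796, 58786, 208012, 742900, 2674440, 9694845, 35357670, 129644790, 477638700, 1767263190, 6564120420, 24466267020, 91482563640, 343059613650, 1289904147324
Sum = 5 + 14 + 42 + 132 + 429 + 1430 + 4862 + 16796 + 58786 + 208012 + 742900 + 2674440 + 9694845 + 35357670 + 129644790 + 477638700 + 1767263190 + 6564120420 + 24466267020 + 91482563640 + 343059613650 + 1289904147324
= 1757900019097

1757900019097


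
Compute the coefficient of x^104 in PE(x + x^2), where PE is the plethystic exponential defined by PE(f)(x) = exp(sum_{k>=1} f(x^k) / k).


With f(x) = x + x^2, the exponent is sum_{k>=1} (x^k + x^(2k)) / k = -ln(1 - x) - ln(1 - x^2). Exponentiating:
PE(x + x^2) = 1 / ((1 - x)(1 - x^2)).
This is the generating function for partitions of n into parts of size 1 or 2. The number of 2's can be any j in 0..52, and the rest are 1's, so
[x^104] = floor(104/2) + 1 = 53.

53


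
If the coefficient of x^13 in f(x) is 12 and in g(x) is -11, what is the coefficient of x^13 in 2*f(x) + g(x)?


Scalar multiplication scales coefficients: 2 * 12 = 24.
Then add the g coefficient: 24 + -11
= 13

13


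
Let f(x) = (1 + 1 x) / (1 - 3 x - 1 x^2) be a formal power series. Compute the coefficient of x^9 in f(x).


Write f(x) = sum_{k>=0} a_k x^k. Multiplying both sides by 1 - 3 x - 1 x^2 gives
(1 - 3 x - 1 x^2) sum_{k>=0} a_k x^k = 1 + 1 x.
Matching coefficients:
 x^0: a_0 = 1
 x^1: a_1 - 3 a_0 = 1  =>  a_1 = 3*1 + 1 = 4
 x^k (k >= 2): a_k = 3 a_{k-1} + 1 a_{k-2}.
Iterating: a_2 = 13, a_3 = 43, a_4 = 142, a_5 = 469, a_6 = 1549, a_7 = 5116, a_8 = 16897, a_9 = 55807.
So the coefficient of x^9 is 55807.

55807


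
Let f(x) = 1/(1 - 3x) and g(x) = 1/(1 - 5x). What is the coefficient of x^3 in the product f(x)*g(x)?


The coefficient of x^n in f*g is the Cauchy product: sum_{k=0}^{n} a^k * b^(n-k).
With a=3, b=5, n=3:
sum_{k=0}^{3} 3^k * 5^(3-k)
= 272

272


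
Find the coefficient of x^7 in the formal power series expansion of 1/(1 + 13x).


Write 1/(1 + c x) = 1/(1 - (-c) x) and apply the geometric-series identity
1/(1 - y) = sum_{k>=0} y^k to get 1/(1 + c x) = sum_{k>=0} (-c)^k x^k.
So the coefficient of x^k is (-c)^k = (-1)^k * c^k.
Here c = 13 and k = 7:
(-13)^7 = -1 * 62748517 = -62748517

-62748517


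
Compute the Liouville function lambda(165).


The Liouville function is lambda(k) = (-1)^Omega(k), where Omega(k) counts the prime factors of k with multiplicity.
Factoring: 165 = 3 * 5 * 11, so Omega(165) = 3.
lambda(165) = (-1)^3 = -1.

-1


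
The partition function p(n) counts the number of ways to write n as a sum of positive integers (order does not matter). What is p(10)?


Using the generating function prod_{k>=1} 1/(1-x^k), we compute p(10).
By dynamic programming over parts 1 through 10:
p(10) = 42

42


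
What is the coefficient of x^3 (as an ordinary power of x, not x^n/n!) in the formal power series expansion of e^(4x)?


The exponential series is e^y = sum_{k>=0} y^k / k!. Substituting y = 4x gives
e^(4x) = sum_{k>=0} 4^k x^k / k!.
So the coefficient of x^n is a^n/n! with a = 4, n = 3:
4^3 / 3! = 64/6 = 32/3

32/3


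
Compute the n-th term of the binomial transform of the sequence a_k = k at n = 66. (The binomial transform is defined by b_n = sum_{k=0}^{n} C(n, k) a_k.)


With a_k = k, b_n = sum_{k=0}^{n} C(n, k) k. Using k * C(n, k) = n * C(n-1, k-1) gives b_n = n * sum_{k>=1} C(n-1, k-1) = n * 2^(n-1).
For n = 66: 66 * 2^65 = 66 * 36893488147419103232 = 2434970217729660813312.

2434970217729660813312


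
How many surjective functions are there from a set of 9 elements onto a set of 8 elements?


By inclusion-exclusion on which target elements are missed, the number of surjections from an n-set onto a k-set is
surj(n, k) = sum_{j=0}^{k} (-1)^j C(k, j) (k - j)^n.
Equivalently surj(n, k) = k! * S(n, k), where S(n, k) is the Stirling number of the second kind.
For n = 9, k = 8:
S(9, 8) = 36, so
surj = 8! * 36 = 40320 * 36 = 1451520.

1451520


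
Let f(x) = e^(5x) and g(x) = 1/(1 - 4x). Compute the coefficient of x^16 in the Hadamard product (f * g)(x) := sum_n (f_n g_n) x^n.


Expanding: f_k = 5^k/k! (from e^(5x)) and g_k = 4^k (from 1/(1 - 4x)). So the Hadamard coefficient (f * g)_k = 5^k 4^k / k! = (20)^k / k!.
For k = 16: 20^16/16! = 655360000000000000000/20922789888000 = 160000000000000/5108103.

160000000000000/5108103


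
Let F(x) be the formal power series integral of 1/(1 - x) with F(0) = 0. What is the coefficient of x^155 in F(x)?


1/(1 - x) = sum_{k>=0} x^k. Integrating termwise and using F(0) = 0 gives
F(x) = sum_{k>=0} x^(k+1) / (k+1) = sum_{m>=1} x^m / m = -ln(1 - x).
So the coefficient of x^155 is 1/155 = 1/155.

1/155


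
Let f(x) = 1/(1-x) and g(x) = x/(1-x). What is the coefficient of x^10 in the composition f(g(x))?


First simplify the composition: f(g(x)) = 1/(1 - x/(1-x)) = (1-x)/((1-x) - x) = (1-x)/(1-2x).
Now extract the coefficient. Write (1-x)/(1-2x) = 1/(1-2x) - x/(1-2x).
The coefficient of x^n in 1/(1-2x) is 2^n, and in x/(1-2x) is 2^(n-1) (for n >= 1).
So the coefficient of x^10 is 2^10 - 2^9 = 1024 - 512 = 512.

512


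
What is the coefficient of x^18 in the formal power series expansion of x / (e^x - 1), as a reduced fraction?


The exponential generating function for Bernoulli numbers is
x / (e^x - 1) = sum_{k>=0} B_k x^k / k!.
So the coefficient of x^18 in x / (e^x - 1) is B_18 / 18!.
Computing: B_18 = 43867/798, 18! = 6402373705728000, giving
43867/798 / 6402373705728000 = 43867/5109094217170944000.

43867/5109094217170944000


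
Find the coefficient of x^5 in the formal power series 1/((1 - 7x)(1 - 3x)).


By partial fractions or Cauchy convolution:
The coefficient equals sum_{k=0}^{5} 7^k * 3^(5-k).
= 29230

29230


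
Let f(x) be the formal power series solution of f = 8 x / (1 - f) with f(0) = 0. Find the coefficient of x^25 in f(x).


Apply Lagrange inversion: f = 8 x * phi(f) with phi(t) = 1/(1 - t), so
[x^n] f = 8^n * (1/n) [t^(n-1)] phi(t)^n = 8^n * (1/n) [t^(n-1)] (1 - t)^(-n) = 8^n * (1/n) C(2n - 2, n - 1) = 8^n * C_{n-1}.
For n = 25: C_24 = C(48, 24) / 25 = 32247603683100/25 = 1289904147324.
With the 8^25 = 37778931862957161709568 factor, the coefficient is 37778931862957161709568 * 1289904147324 = 48731200891499252496119493172396032.

48731200891499252496119493172396032


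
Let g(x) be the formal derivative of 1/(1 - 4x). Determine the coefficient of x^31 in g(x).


Differentiate termwise: d/dx sum_{k>=0} 4^k x^k = sum_{k>=1} k 4^k x^(k-1) = sum_{j>=0} (j+1) 4^(j+1) x^j.
Equivalently, d/dx [1/(1 - 4x)] = 4/(1 - 4x)^2.
For j = 31: 32 * 4^32 = 32 * 18446744073709551616 = 590295810358705651712.

590295810358705651712


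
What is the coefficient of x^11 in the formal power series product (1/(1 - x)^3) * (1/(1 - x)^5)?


Combine the factors: (1/(1 - x)^3) * (1/(1 - x)^5) = 1/(1 - x)^8.
Then use 1/(1 - x)^r = sum_{k>=0} C(k + r - 1, r - 1) x^k with r = 8 and k = 11:
C(18, 7) = 31824.

31824


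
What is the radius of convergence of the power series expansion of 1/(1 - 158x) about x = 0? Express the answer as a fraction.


Expanding 1/(1 - 158x) = sum_{k>=0} 158^k x^k, the series converges when |158x| < 1, i.e., |x| < 1/158.
So the radius of convergence is 1/158 = 1/158.

1/158


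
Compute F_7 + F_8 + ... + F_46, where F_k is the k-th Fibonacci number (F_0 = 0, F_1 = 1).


Use the identity sum_{k=0}^{N} F_k = F_{N+2} - 1 (which follows from F_{k+2} - F_{k+1} = F_k). Then
sum_{k=7}^{46} F_k = (F_{48} - 1) - (F_{8} - 1) = F_{48} - F_{8}.
Computing: F_{48} = 4807526976, F_{8} = 21, so
Sum = 4807526976 - 21 = 4807526955.

4807526955


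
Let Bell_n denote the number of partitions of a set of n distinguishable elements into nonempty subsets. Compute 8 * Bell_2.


Bell_2 can be computed from the Bell triangle or from Dobinski's identity Bell_n = (1/e) * sum_{k>=0} k^n / k!.
Computing Bell_2 = 2.
Then 8 * 2 = 16.

16


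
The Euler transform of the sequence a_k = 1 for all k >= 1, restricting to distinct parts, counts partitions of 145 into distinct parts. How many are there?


Partitions of 145 into distinct parts can be computed via generating function.
Product (1+x)(1+x^2)(1+x^3)...
The coefficient of x^145 = 13699699

13699699


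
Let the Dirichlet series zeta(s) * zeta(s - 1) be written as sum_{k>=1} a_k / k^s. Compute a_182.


Convolution gives a_k = sum_{d | k} d * 1 = sum_{d | k} d = sigma(k), the sum of positive divisors of k.
For k = 182, the divisors are 1, 2, 7, 13, 14, 26, 91, 182, so
sigma(182) = 1 + 2 + 7 + 13 + 14 + 26 + 91 + 182 = 336.

336


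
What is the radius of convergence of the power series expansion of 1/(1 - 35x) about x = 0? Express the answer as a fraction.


Expanding 1/(1 - 35x) = sum_{k>=0} 35^k x^k, the series converges when |35x| < 1, i.e., |x| < 1/35.
So the radius of convergence is 1/35 = 1/35.

1/35


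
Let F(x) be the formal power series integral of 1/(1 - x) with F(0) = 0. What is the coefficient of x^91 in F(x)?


1/(1 - x) = sum_{k>=0} x^k. Integrating termwise and using F(0) = 0 gives
F(x) = sum_{k>=0} x^(k+1) / (k+1) = sum_{m>=1} x^m / m = -ln(1 - x).
So the coefficient of x^91 is 1/91 = 1/91.

1/91


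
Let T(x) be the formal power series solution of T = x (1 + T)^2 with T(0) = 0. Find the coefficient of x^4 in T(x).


Apply the Lagrange inversion formula: if T = x * phi(T) with phi(t) = (1 + t)^2, then [x^n] T = (1/n) [t^(n-1)] phi(t)^n = (1/n) [t^(n-1)] (1 + t)^(2n) = (1/n) C(2n, n-1).
Using the identity C(2n, n-1) = C(2n, n) * n / (n+1), the unscaled factor equals C(2n, n) / (n+1) = C_n, the n-th Catalan number.
For n = 4: C_4 = C(8, 4) / 5 = 70/5 = 14 = 14.

14


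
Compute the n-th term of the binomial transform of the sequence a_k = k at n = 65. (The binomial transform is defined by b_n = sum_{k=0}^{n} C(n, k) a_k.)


With a_k = k, b_n = sum_{k=0}^{n} C(n, k) k. Using k * C(n, k) = n * C(n-1, k-1) gives b_n = n * sum_{k>=1} C(n-1, k-1) = n * 2^(n-1).
For n = 65: 65 * 2^64 = 65 * 18446744073709551616 = 1199038364791120855040.

1199038364791120855040


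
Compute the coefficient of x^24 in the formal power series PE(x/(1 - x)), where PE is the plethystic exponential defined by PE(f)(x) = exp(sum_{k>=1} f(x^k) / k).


For f(x) = x/(1 - x) we have
sum_{k>=1} f(x^k) / k = sum_{k>=1} (1/k) * x^k / (1 - x^k) = sum_{k, m >= 1} x^(k m) / k,
which after exponentiating simplifies to
PE(x/(1 - x)) = prod_{k>=1} 1 / (1 - x^k).
This is the generating function for the partition function p(n), so the coefficient of x^24 is p(24).
Computing p(24) by dynamic programming over parts 1, 2, ..., 24: p(24) = 1575.

1575


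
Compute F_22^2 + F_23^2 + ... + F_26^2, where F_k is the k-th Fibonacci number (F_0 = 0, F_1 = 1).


There is a standard identity sum_{k=0}^{N} F_k^2 = F_N * F_{N+1} (proved inductively from the telescoping relation F_k^2 = F_k F_{k+1} - F_{k-1} F_k). Then
sum_{k=22}^{26} F_k^2 = F_26 F_27 - F_21 F_22.
Computing: F_26 = 121393, F_27 = 196418, F_21 = 10946, F_22 = 17711.
Sum = 121393 * 196418 - 10946 * 17711 = 23649905668.

23649905668


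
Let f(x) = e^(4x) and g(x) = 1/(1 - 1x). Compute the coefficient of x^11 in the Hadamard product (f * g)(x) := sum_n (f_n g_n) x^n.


Expanding: f_k = 4^k/k! (from e^(4x)) and g_k = 1^k (from 1/(1 - 1x)). So the Hadamard coefficient (f * g)_k = 4^k 1^k / k! = (4)^k / k!.
For k = 11: 4^11/11! = 4194304/39916800 = 16384/155925.

16384/155925


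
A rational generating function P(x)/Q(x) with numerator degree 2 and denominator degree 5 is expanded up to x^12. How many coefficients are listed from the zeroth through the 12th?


Expanding up to x^12 gives the coefficients for x^0, x^1, ..., x^12.
That is 12 + 1 = 13 coefficients in total.

13


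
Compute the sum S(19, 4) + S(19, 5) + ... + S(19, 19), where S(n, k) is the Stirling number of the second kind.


By definition, S(n, k) counts partitions of an n-set into exactly k nonempty blocks.
Computing row n = 19 for k = 4..19:
S(19, k): 11259666950, 147589284710, 693081601779, 1492924634839, 1709751003480, 1144614626805, 477297033785, 129413217791, 23466951300, 2892439160, 243577530, 13916778, 527136, 12597, 171, 1
Sum = 5832548494812.

5832548494812


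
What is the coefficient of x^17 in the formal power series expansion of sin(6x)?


The Maclaurin series is sin(t) = sum_{k>=0} (-1)^k t^(2k+1) / (2k+1)!, so substituting t = 6x, only odd powers of x are nonzero, with coefficient of x^(2k+1) equal to (-1)^k 6^(2k+1) / (2k+1)!.
Write 17 = 2*8 + 1, giving the coefficient (-1)^8 * 6^17 / 17! = 16926659444736/355687428096000 = 708588/14889875.

708588/14889875


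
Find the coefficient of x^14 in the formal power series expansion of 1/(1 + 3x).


Write 1/(1 + c x) = 1/(1 - (-c) x) and apply the geometric-series identity
1/(1 - y) = sum_{k>=0} y^k to get 1/(1 + c x) = sum_{k>=0} (-c)^k x^k.
So the coefficient of x^k is (-c)^k = (-1)^k * c^k.
Here c = 3 and k = 14:
(-3)^14 = 1 * 4782969 = 4782969

4782969


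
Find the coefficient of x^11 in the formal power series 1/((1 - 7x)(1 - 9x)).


By partial fractions or Cauchy convolution:
The coefficient equals sum_{k=0}^{11} 7^k * 9^(11-k).
= 134294124640

134294124640


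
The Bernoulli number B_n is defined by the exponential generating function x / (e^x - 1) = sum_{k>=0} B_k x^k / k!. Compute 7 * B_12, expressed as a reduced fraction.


Bernoulli numbers can also be computed recursively via B_0 = 1 and sum_{j=0}^{m} C(m+1, j) B_j = 0 for m >= 1. Odd-index Bernoulli numbers vanish for k >= 3.
Computing B_12 = -691/2730, so 7 * B_12 = 7 * -691/2730 = -691/390.

-691/390


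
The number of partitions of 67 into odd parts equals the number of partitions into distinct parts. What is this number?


Computing partitions of 67 into odd parts (1, 3, 5, ...):
Using the generating function prod_{k>=0} 1/(1-x^(2k+1)),
the count is 22250

22250


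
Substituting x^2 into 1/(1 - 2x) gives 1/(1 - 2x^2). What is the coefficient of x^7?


Since 1/(1 - 2x^2) only has even powers of x,
the coefficient of x^7 (odd) is 0.

0


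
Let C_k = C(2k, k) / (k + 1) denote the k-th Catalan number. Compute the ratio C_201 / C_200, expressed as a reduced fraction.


Using C_k = (2k)! / (k! (k+1)!), the ratio C_{k+1}/C_k simplifies to
C_{k+1}/C_k = [(2k+2)! / ((k+1)! (k+2)!)] * [k! (k+1)! / (2k)!]
 = (2k+2)(2k+1) / ((k+1)(k+2)) = 2(2k+1) / (k+2).
For k = 200: 2(2*200 + 1) / (200 + 2) = 802/202 = 401/101.

401/101


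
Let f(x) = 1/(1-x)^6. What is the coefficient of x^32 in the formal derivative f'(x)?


Differentiate: d/dx [ 1/(1-x)^r ] = r / (1-x)^(r+1).
Here r = 6, so f'(x) = 6 / (1-x)^7.
The expansion of 1/(1-x)^(r+1) has coefficient of x^n equal to C(n+r, r).
So the coefficient of x^32 in f'(x) is
6 * C(38, 6) = 6 * 2760681 = 16564086

16564086


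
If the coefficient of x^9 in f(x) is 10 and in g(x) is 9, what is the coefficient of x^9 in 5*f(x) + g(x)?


Scalar multiplication scales coefficients: 5 * 10 = 50.
Then add the g coefficient: 50 + 9
= 59

59


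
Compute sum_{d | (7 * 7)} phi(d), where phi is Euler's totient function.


First, 7 * 7 = 49. One classical identity is sum_{d | n} phi(d) = n (each k in [1, n] has a unique gcd with n, and among the k's with gcd(k, n) = n/d there are phi(d) of them). So the sum equals 49. We also verify directly:
Divisors of 49: 1, 7, 49.
phi values: 1, 6, 42.
Sum = 49.

49


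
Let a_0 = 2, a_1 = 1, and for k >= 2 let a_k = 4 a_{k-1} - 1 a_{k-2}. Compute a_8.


Iterating the recurrence forward:
a_0 = 2
a_1 = 1
a_2 = 4*1 - 1*2 = 2
a_3 = 4*2 - 1*1 = 7
a_4 = 4*7 - 1*2 = 26
a_5 = 4*26 - 1*7 = 97
a_6 = 4*97 - 1*26 = 362
a_7 = 4*362 - 1*97 = 1351
a_8 = 4*1351 - 1*362 = 5042
So a_8 = 5042.

5042


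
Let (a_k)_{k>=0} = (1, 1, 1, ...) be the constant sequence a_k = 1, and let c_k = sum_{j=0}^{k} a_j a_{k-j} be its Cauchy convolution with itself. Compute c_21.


Since a_j = 1 for all j >= 0, the convolution sum becomes
c_k = sum_{j=0}^{k} 1 * 1 = 1 * (k + 1).
Equivalently, the generating function of (a_k) is 1/(1 - x) and its square is 1/(1 - x)^2 = sum_{k>=0} 1(k + 1) x^k.
For k = 21: 1 * 22 = 22.

22


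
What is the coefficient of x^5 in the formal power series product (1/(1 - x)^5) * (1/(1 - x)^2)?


Combine the factors: (1/(1 - x)^5) * (1/(1 - x)^2) = 1/(1 - x)^7.
Then use 1/(1 - x)^r = sum_{k>=0} C(k + r - 1, r - 1) x^k with r = 7 and k = 5:
C(11, 6) = 462.

462


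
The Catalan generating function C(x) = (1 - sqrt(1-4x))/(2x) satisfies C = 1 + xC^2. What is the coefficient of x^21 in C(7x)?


Substituting x -> 7x scales the n-th coefficient by 7^n, so [x^21] C(7x) = 7^21 * C_21.
C_21 = C(2*21, 21)/(22) = 538257874440/22 = 24466267020.
So 7^21 * 24466267020 = 558545864083284007 * 24466267020 = 13665532253578254033757549140.

13665532253578254033757549140


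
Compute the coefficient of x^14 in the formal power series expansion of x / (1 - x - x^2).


Let f(x) = sum_{k>=0} a_k x^k. Multiplying f(x) * (1 - x - x^2) = x and matching coefficients gives a_0 = 0, a_1 = 1, and a_k = a_{k-1} + a_{k-2} for k >= 2. These are the Fibonacci numbers F_k.
Iterating from F_0 = 0, F_1 = 1:
F_0=0, F_1=1, F_2=1, F_3=2, F_4=3, F_5=5, F_6=8, F_7=13, F_8=21, F_9=34, ...
F_14 = 377.

377


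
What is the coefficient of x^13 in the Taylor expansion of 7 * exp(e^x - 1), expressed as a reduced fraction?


exp(e^x - 1) = sum_{k>=0} Bell_k x^k / k!, where Bell_k is the k-th Bell number.
So the coefficient of x^13 is 7 * Bell_13 / 13!.
Computing: Bell_13 = 27644437 and 13! = 6227020800, giving
7 * 27644437/6227020800 = 27644437/889574400.

27644437/889574400


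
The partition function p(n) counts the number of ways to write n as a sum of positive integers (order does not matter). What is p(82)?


Using the generating function prod_{k>=1} 1/(1-x^k), we compute p(82).
By dynamic programming over parts 1 through 82:
p(82) = 20506255

20506255


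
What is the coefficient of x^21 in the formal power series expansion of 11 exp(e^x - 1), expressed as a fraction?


exp(e^x - 1) is the exponential generating function for the Bell numbers Bell_k: exp(e^x - 1) = sum_{k>=0} Bell_k x^k / k!.
So the coefficient of x^21 in 11 exp(e^x - 1) is 11 Bell_21 / 21!.
Computing: Bell_21 = 474869816156751 and 21! = 51090942171709440000, giving
11 * 474869816156751/51090942171709440000 = 158289938718917/1548210368839680000.

158289938718917/1548210368839680000


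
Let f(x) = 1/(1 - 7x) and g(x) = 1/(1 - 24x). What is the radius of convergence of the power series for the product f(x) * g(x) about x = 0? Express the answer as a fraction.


The radius of 1/(1 - 7x) is 1/7 (nearest singularity at x = 1/7), and the radius of 1/(1 - 24x) is 1/24.
The product f(x)*g(x) = 1/((1 - 7x)(1 - 24x)) has singularities at both 1/7 and 1/24, so its radius of convergence is the distance to the nearest one:
min(1/7, 1/24) = 1/24.

1/24


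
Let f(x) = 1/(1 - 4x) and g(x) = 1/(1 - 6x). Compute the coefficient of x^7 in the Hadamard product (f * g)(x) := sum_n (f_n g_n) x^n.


f has coefficients f_k = 4^k and g has coefficients g_k = 6^k, so the Hadamard product has coefficient (f*g)_k = 4^k * 6^k = 24^k.
For k = 7: 24^7 = 4586471424.

4586471424


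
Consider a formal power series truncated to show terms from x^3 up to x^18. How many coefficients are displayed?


From x^3 to x^18 inclusive, the count is 18 - 3 + 1 = 16.

16


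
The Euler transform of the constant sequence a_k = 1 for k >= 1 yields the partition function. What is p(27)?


The Euler transform converts the sequence a_k = 1 into the number of integer partitions.
Using the recurrence or dynamic programming:
p(27) = 3010

3010


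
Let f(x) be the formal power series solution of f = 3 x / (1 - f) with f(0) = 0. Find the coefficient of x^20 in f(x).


Apply Lagrange inversion: f = 3 x * phi(f) with phi(t) = 1/(1 - t), so
[x^n] f = 3^n * (1/n) [t^(n-1)] phi(t)^n = 3^n * (1/n) [t^(n-1)] (1 - t)^(-n) = 3^n * (1/n) C(2n - 2, n - 1) = 3^n * C_{n-1}.
For n = 20: C_19 = C(38, 19) / 20 = 35345263800/20 = 1767263190.
With the 3^20 = 3486784401 factor, the coefficient is 3486784401 * 1767263190 = 6162065723353499190.

6162065723353499190


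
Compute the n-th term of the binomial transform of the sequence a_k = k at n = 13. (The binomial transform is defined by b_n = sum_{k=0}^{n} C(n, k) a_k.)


With a_k = k, b_n = sum_{k=0}^{n} C(n, k) k. Using k * C(n, k) = n * C(n-1, k-1) gives b_n = n * sum_{k>=1} C(n-1, k-1) = n * 2^(n-1).
For n = 13: 13 * 2^12 = 13 * 4096 = 53248.

53248


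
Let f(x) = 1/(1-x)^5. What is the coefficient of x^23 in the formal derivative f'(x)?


Differentiate: d/dx [ 1/(1-x)^r ] = r / (1-x)^(r+1).
Here r = 5, so f'(x) = 5 / (1-x)^6.
The expansion of 1/(1-x)^(r+1) has coefficient of x^n equal to C(n+r, r).
So the coefficient of x^23 in f'(x) is
5 * C(28, 5) = 5 * 98280 = 491400

491400


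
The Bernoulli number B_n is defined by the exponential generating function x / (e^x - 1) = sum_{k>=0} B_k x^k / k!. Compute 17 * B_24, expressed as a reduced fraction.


Bernoulli numbers can also be computed recursively via B_0 = 1 and sum_{j=0}^{m} C(m+1, j) B_j = 0 for m >= 1. Odd-index Bernoulli numbers vanish for k >= 3.
Computing B_24 = -236364091/2730, so 17 * B_24 = 17 * -236364091/2730 = -4018189547/2730.

-4018189547/2730


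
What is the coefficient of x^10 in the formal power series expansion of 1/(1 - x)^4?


The expansion 1/(1 - x)^r = sum_{k>=0} C(k + r - 1, r - 1) x^k follows from the multiset / negative-binomial theorem (or from repeated differentiation of the geometric series).
For r = 4 and k = 10:
C(13, 3) = 6227020800 / (6 * 3628800) = 286.

286


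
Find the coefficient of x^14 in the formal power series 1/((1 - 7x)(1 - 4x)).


By partial fractions or Cauchy convolution:
The coefficient equals sum_{k=0}^{14} 7^k * 4^(14-k).
= 1582162589373

1582162589373


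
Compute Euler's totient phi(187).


phi(n) counts integers in [1, n] coprime to n. Using the multiplicative formula phi(n) = n * prod_{p | n} (1 - 1/p):
187 = 11 * 17, so
phi(187) = 187 * (1 - 1/11) * (1 - 1/17) = 160.

160


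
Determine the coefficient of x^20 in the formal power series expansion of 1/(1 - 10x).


The geometric series identity gives 1/(1 - c x) = sum_{k>=0} c^k x^k, so the coefficient of x^k is c^k.
Here c = 10 and k = 20.
Computing: 10^20 = 100000000000000000000

100000000000000000000


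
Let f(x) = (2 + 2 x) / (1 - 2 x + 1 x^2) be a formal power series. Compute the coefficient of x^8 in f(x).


Write f(x) = sum_{k>=0} a_k x^k. Multiplying both sides by 1 - 2 x + 1 x^2 gives
(1 - 2 x + 1 x^2) sum_{k>=0} a_k x^k = 2 + 2 x.
Matching coefficients:
 x^0: a_0 = 2
 x^1: a_1 - 2 a_0 = 2  =>  a_1 = 2*2 + 2 = 6
 x^k (k >= 2): a_k = 2 a_{k-1} - 1 a_{k-2}.
Iterating: a_2 = 10, a_3 = 14, a_4 = 18, a_5 = 22, a_6 = 26, a_7 = 30, a_8 = 34.
So the coefficient of x^8 is 34.

34


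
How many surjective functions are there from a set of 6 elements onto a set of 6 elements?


By inclusion-exclusion on which target elements are missed, the number of surjections from an n-set onto a k-set is
surj(n, k) = sum_{j=0}^{k} (-1)^j C(k, j) (k - j)^n.
Equivalently surj(n, k) = k! * S(n, k), where S(n, k) is the Stirling number of the second kind.
For n = 6, k = 6:
S(6, 6) = 1, so
surj = 6! * 1 = 720 * 1 = 720.

720


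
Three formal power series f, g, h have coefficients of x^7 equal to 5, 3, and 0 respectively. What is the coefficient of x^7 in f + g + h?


Series addition is componentwise:
5 + 3 + 0
= 8

8


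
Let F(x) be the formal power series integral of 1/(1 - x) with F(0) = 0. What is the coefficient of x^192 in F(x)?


1/(1 - x) = sum_{k>=0} x^k. Integrating termwise and using F(0) = 0 gives
F(x) = sum_{k>=0} x^(k+1) / (k+1) = sum_{m>=1} x^m / m = -ln(1 - x).
So the coefficient of x^192 is 1/192 = 1/192.

1/192


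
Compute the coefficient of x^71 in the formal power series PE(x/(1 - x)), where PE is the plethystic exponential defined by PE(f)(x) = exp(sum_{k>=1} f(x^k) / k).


For f(x) = x/(1 - x) we have
sum_{k>=1} f(x^k) / k = sum_{k>=1} (1/k) * x^k / (1 - x^k) = sum_{k, m >= 1} x^(k m) / k,
which after exponentiating simplifies to
PE(x/(1 - x)) = prod_{k>=1} 1 / (1 - x^k).
This is the generating function for the partition function p(n), so the coefficient of x^71 is p(71).
Computing p(71) by dynamic programming over parts 1, 2, ..., 71: p(71) = 4697205.

4697205


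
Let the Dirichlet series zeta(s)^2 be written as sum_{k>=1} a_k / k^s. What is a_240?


The Dirichlet convolution of the constant function 1 with itself gives (1 * 1)(k) = sum_{d | k} 1 = d(k), the number of positive divisors of k.
Since zeta(s) = sum_{k>=1} 1/k^s, we have zeta(s)^2 = sum_{k>=1} d(k)/k^s, so a_k = d(k).
For k = 240: the divisors are 1, 2, 3, 4, 5, 6, 8, 10, 12, 15, 16, 20, 24, 30, 40, 48, 60, 80, 120, 240.
Count = 20.

20


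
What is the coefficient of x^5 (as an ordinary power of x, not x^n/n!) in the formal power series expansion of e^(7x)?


The exponential series is e^y = sum_{k>=0} y^k / k!. Substituting y = 7x gives
e^(7x) = sum_{k>=0} 7^k x^k / k!.
So the coefficient of x^n is a^n/n! with a = 7, n = 5:
7^5 / 5! = 16807/120 = 16807/120

16807/120


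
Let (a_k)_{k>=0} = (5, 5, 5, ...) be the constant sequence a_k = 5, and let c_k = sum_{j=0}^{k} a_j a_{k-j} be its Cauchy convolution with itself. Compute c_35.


Since a_j = 5 for all j >= 0, the convolution sum becomes
c_k = sum_{j=0}^{k} 5 * 5 = 25 * (k + 1).
Equivalently, the generating function of (a_k) is 5/(1 - x) and its square is 25/(1 - x)^2 = sum_{k>=0} 25(k + 1) x^k.
For k = 35: 25 * 36 = 900.

900


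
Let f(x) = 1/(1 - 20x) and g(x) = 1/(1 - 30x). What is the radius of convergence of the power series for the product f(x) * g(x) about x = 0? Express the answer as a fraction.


The radius of 1/(1 - 20x) is 1/20 (nearest singularity at x = 1/20), and the radius of 1/(1 - 30x) is 1/30.
The product f(x)*g(x) = 1/((1 - 20x)(1 - 30x)) has singularities at both 1/20 and 1/30, so its radius of convergence is the distance to the nearest one:
min(1/20, 1/30) = 1/30.

1/30


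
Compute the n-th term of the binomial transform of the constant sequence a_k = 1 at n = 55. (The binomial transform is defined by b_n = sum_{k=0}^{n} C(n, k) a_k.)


With a_k = 1 for all k, b_n = sum_{k=0}^{n} C(n, k) = 2^n by the binomial theorem.
For n = 55: 2^55 = 36028797018963968.

36028797018963968


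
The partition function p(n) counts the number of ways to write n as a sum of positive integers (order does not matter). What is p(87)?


Using the generating function prod_{k>=1} 1/(1-x^k), we compute p(87).
By dynamic programming over parts 1 through 87:
p(87) = 38887673

38887673


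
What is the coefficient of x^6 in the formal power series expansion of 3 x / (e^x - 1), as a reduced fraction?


The exponential generating function for Bernoulli numbers is
x / (e^x - 1) = sum_{k>=0} B_k x^k / k!.
So the coefficient of x^6 in 3 x / (e^x - 1) is 3 B_6 / 6!.
Computing: B_6 = 1/42, 6! = 720, giving
3 * 1/42 / 720 = 1/10080.

1/10080


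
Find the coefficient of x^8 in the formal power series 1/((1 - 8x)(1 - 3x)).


By partial fractions or Cauchy convolution:
The coefficient equals sum_{k=0}^{8} 8^k * 3^(8-k).
= 26839609

26839609


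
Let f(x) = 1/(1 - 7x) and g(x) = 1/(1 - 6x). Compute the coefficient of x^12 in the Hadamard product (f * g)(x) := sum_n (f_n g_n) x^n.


f has coefficients f_k = 7^k and g has coefficients g_k = 6^k, so the Hadamard product has coefficient (f*g)_k = 7^k * 6^k = 42^k.
For k = 12: 42^12 = 30129469486639681536.

30129469486639681536


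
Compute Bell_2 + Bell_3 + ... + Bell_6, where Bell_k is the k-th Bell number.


Recall Bell_k counts set partitions of a k-set (with Bell_0 = 1 by convention).
Bell_2 through Bell_6: 2, 5, 15, 52, 203
Sum = 2 + 5 + 15 + 52 + 203 = 277.

277


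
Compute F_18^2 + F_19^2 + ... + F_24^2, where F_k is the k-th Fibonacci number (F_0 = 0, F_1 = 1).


There is a standard identity sum_{k=0}^{N} F_k^2 = F_N * F_{N+1} (proved inductively from the telescoping relation F_k^2 = F_k F_{k+1} - F_{k-1} F_k). Then
sum_{k=18}^{24} F_k^2 = F_24 F_25 - F_17 F_18.
Computing: F_24 = 46368, F_25 = 75025, F_17 = 1597, F_18 = 2584.
Sum = 46368 * 75025 - 1597 * 2584 = 3474632552.

3474632552


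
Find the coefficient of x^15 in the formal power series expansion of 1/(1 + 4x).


Write 1/(1 + c x) = 1/(1 - (-c) x) and apply the geometric-series identity
1/(1 - y) = sum_{k>=0} y^k to get 1/(1 + c x) = sum_{k>=0} (-c)^k x^k.
So the coefficient of x^k is (-c)^k = (-1)^k * c^k.
Here c = 4 and k = 15:
(-4)^15 = -1 * 1073741824 = -1073741824

-1073741824


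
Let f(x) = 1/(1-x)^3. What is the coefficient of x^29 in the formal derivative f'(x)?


Differentiate: d/dx [ 1/(1-x)^r ] = r / (1-x)^(r+1).
Here r = 3, so f'(x) = 3 / (1-x)^4.
The expansion of 1/(1-x)^(r+1) has coefficient of x^n equal to C(n+r, r).
So the coefficient of x^29 in f'(x) is
3 * C(32, 3) = 3 * 4960 = 14880

14880


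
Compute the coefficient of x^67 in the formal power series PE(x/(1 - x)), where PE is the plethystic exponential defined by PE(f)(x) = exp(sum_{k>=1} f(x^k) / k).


For f(x) = x/(1 - x) we have
sum_{k>=1} f(x^k) / k = sum_{k>=1} (1/k) * x^k / (1 - x^k) = sum_{k, m >= 1} x^(k m) / k,
which after exponentiating simplifies to
PE(x/(1 - x)) = prod_{k>=1} 1 / (1 - x^k).
This is the generating function for the partition function p(n), so the coefficient of x^67 is p(67).
Computing p(67) by dynamic programming over parts 1, 2, ..., 67: p(67) = 2679689.

2679689


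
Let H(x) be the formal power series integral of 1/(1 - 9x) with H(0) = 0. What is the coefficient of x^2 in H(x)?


1/(1 - 9x) = sum_{k>=0} 9^k x^k. Integrating termwise with H(0) = 0:
H(x) = sum_{k>=0} 9^k x^(k+1) / (k+1) = sum_{m>=1} 9^(m-1) x^m / m.
For m = 2: 9^1/2 = 9/2 = 9/2.

9/2


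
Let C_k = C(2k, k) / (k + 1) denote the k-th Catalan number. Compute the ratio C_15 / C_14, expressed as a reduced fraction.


Using C_k = (2k)! / (k! (k+1)!), the ratio C_{k+1}/C_k simplifies to
C_{k+1}/C_k = [(2k+2)! / ((k+1)! (k+2)!)] * [k! (k+1)! / (2k)!]
 = (2k+2)(2k+1) / ((k+1)(k+2)) = 2(2k+1) / (k+2).
For k = 14: 2(2*14 + 1) / (14 + 2) = 58/16 = 29/8.

29/8


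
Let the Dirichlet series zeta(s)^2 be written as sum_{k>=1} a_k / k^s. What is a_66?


The Dirichlet convolution of the constant function 1 with itself gives (1 * 1)(k) = sum_{d | k} 1 = d(k), the number of positive divisors of k.
Since zeta(s) = sum_{k>=1} 1/k^s, we have zeta(s)^2 = sum_{k>=1} d(k)/k^s, so a_k = d(k).
For k = 66: the divisors are 1, 2, 3, 6, 11, 22, 33, 66.
Count = 8.

8


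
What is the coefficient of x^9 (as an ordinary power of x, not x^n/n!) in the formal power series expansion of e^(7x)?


The exponential series is e^y = sum_{k>=0} y^k / k!. Substituting y = 7x gives
e^(7x) = sum_{k>=0} 7^k x^k / k!.
So the coefficient of x^n is a^n/n! with a = 7, n = 9:
7^9 / 9! = 40353607/362880 = 5764801/51840

5764801/51840


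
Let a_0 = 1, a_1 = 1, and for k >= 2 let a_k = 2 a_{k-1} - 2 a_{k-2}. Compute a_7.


Iterating the recurrence forward:
a_0 = 1
a_1 = 1
a_2 = 2*1 - 2*1 = 0
a_3 = 2*0 - 2*1 = -2
a_4 = 2*-2 - 2*0 = -4
a_5 = 2*-4 - 2*-2 = -4
a_6 = 2*-4 - 2*-4 = 0
a_7 = 2*0 - 2*-4 = 8
So a_7 = 8.

8


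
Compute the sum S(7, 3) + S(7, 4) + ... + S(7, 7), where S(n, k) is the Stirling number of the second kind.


By definition, S(n, k) counts partitions of an n-set into exactly k nonempty blocks.
Computing row n = 7 for k = 3..7:
S(7, k): 301, 350, 140, 21, 1
Sum = 813.

813


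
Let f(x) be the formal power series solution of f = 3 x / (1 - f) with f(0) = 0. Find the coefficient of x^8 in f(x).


Apply Lagrange inversion: f = 3 x * phi(f) with phi(t) = 1/(1 - t), so
[x^n] f = 3^n * (1/n) [t^(n-1)] phi(t)^n = 3^n * (1/n) [t^(n-1)] (1 - t)^(-n) = 3^n * (1/n) C(2n - 2, n - 1) = 3^n * C_{n-1}.
For n = 8: C_7 = C(14, 7) / 8 = 3432/8 = 429.
With the 3^8 = 6561 factor, the coefficient is 6561 * 429 = 2814669.

2814669


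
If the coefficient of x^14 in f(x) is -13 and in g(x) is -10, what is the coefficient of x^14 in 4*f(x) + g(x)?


Scalar multiplication scales coefficients: 4 * -13 = -52.
Then add the g coefficient: -52 + -10
= -62

-62


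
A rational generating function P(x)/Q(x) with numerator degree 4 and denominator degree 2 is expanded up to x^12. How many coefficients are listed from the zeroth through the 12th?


Expanding up to x^12 gives the coefficients for x^0, x^1, ..., x^12.
That is 12 + 1 = 13 coefficients in total.

13


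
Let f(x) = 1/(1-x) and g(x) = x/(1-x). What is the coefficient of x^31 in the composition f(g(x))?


First simplify the composition: f(g(x)) = 1/(1 - x/(1-x)) = (1-x)/((1-x) - x) = (1-x)/(1-2x).
Now extract the coefficient. Write (1-x)/(1-2x) = 1/(1-2x) - x/(1-2x).
The coefficient of x^n in 1/(1-2x) is 2^n, and in x/(1-2x) is 2^(n-1) (for n >= 1).
So the coefficient of x^31 is 2^31 - 2^30 = 2147483648 - 1073741824 = 1073741824.

1073741824


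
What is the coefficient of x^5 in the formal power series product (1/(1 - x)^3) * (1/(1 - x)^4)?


Combine the factors: (1/(1 - x)^3) * (1/(1 - x)^4) = 1/(1 - x)^7.
Then use 1/(1 - x)^r = sum_{k>=0} C(k + r - 1, r - 1) x^k with r = 7 and k = 5:
C(11, 6) = 462.

462


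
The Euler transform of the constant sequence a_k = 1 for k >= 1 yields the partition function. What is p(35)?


The Euler transform converts the sequence a_k = 1 into the number of integer partitions.
Using the recurrence or dynamic programming:
p(35) = 14883

14883


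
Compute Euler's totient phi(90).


phi(n) counts integers in [1, n] coprime to n. Using the multiplicative formula phi(n) = n * prod_{p | n} (1 - 1/p):
90 = 2 * 3^2 * 5, so
phi(90) = 90 * (1 - 1/2) * (1 - 1/3) * (1 - 1/5) = 24.

24


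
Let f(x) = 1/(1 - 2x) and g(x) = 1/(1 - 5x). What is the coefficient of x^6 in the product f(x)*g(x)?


The coefficient of x^n in f*g is the Cauchy product: sum_{k=0}^{n} a^k * b^(n-k).
With a=2, b=5, n=6:
sum_{k=0}^{6} 2^k * 5^(6-k)
= 25999

25999


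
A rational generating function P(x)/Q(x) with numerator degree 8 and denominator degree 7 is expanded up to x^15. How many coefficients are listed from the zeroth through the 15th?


Expanding up to x^15 gives the coefficients for x^0, x^1, ..., x^15.
That is 15 + 1 = 16 coefficients in total.

16


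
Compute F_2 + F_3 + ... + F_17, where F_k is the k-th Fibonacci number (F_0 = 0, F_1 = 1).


Use the identity sum_{k=0}^{N} F_k = F_{N+2} - 1 (which follows from F_{k+2} - F_{k+1} = F_k). Then
sum_{k=2}^{17} F_k = (F_{19} - 1) - (F_{3} - 1) = F_{19} - F_{3}.
Computing: F_{19} = 4181, F_{3} = 2, so
Sum = 4181 - 2 = 4179.

4179


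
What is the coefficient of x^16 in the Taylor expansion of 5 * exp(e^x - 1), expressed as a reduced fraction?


exp(e^x - 1) = sum_{k>=0} Bell_k x^k / k!, where Bell_k is the k-th Bell number.
So the coefficient of x^16 is 5 * Bell_16 / 16!.
Computing: Bell_16 = 10480142147 and 16! = 20922789888000, giving
5 * 10480142147/20922789888000 = 10480142147/4184557977600.

10480142147/4184557977600


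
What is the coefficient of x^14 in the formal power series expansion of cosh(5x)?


The Maclaurin series is cosh(t) = sum_{m>=0} t^(2m) / (2m)!, so substituting t = 5x, only even powers of x are nonzero, with coefficient of x^(2m) equal to 5^(2m) / (2m)!.
For x^14 the coefficient is 5^14/14! = 6103515625/87178291200 = 244140625/3487131648.

244140625/3487131648


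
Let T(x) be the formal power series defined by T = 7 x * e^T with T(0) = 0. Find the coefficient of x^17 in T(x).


Apply the Lagrange inversion formula: if T = 7 x * phi(T) with phi(t) = e^t, then
[x^n] T = 7^n * (1/n) [t^(n-1)] phi(t)^n = 7^n * (1/n) [t^(n-1)] e^(n t) = 7^n * (1/n) * n^(n-1) / (n-1)! = 7^n * n^(n-1) / n!.
When c = 1 this is the Cayley count of rooted labeled trees on n vertices, divided by n!.
For n = 17: 7^17 * 17^16 / 17! = 232630513987207 * 48661191875666868481/355687428096000 = 13589529504521590732100867929799/426995712000.

13589529504521590732100867929799/426995712000


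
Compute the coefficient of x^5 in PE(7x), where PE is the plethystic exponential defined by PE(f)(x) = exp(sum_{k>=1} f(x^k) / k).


With f(x) = 7x, the exponent is sum_{k>=1} 7 x^k / k = 7 * (-ln(1 - x)). Exponentiating:
PE(7x) = exp(-7 ln(1 - x)) = 1/(1 - x)^7.
By the negative binomial expansion, [x^n] 1/(1 - x)^7 = C(n + 6, 6).
For n = 5: C(11, 6) = 462.

462


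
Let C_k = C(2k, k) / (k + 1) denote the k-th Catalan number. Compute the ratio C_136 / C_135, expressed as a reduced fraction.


Using C_k = (2k)! / (k! (k+1)!), the ratio C_{k+1}/C_k simplifies to
C_{k+1}/C_k = [(2k+2)! / ((k+1)! (k+2)!)] * [k! (k+1)! / (2k)!]
 = (2k+2)(2k+1) / ((k+1)(k+2)) = 2(2k+1) / (k+2).
For k = 135: 2(2*135 + 1) / (135 + 2) = 542/137 = 542/137.

542/137
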